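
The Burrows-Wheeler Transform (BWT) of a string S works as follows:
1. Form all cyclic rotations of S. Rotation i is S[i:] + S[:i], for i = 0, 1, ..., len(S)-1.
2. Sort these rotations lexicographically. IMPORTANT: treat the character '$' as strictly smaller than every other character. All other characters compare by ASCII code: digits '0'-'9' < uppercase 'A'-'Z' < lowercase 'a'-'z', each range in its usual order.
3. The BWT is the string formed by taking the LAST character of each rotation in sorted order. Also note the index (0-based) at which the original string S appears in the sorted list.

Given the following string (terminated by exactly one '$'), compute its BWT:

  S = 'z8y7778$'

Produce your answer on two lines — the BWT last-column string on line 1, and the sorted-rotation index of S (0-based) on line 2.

All 8 rotations (rotation i = S[i:]+S[:i]):
  rot[0] = z8y7778$
  rot[1] = 8y7778$z
  rot[2] = y7778$z8
  rot[3] = 7778$z8y
  rot[4] = 778$z8y7
  rot[5] = 78$z8y77
  rot[6] = 8$z8y777
  rot[7] = $z8y7778
Sorted (with $ < everything):
  sorted[0] = $z8y7778  (last char: '8')
  sorted[1] = 7778$z8y  (last char: 'y')
  sorted[2] = 778$z8y7  (last char: '7')
  sorted[3] = 78$z8y77  (last char: '7')
  sorted[4] = 8$z8y777  (last char: '7')
  sorted[5] = 8y7778$z  (last char: 'z')
  sorted[6] = y7778$z8  (last char: '8')
  sorted[7] = z8y7778$  (last char: '$')
Last column: 8y777z8$
Original string S is at sorted index 7

Answer: 8y777z8$
7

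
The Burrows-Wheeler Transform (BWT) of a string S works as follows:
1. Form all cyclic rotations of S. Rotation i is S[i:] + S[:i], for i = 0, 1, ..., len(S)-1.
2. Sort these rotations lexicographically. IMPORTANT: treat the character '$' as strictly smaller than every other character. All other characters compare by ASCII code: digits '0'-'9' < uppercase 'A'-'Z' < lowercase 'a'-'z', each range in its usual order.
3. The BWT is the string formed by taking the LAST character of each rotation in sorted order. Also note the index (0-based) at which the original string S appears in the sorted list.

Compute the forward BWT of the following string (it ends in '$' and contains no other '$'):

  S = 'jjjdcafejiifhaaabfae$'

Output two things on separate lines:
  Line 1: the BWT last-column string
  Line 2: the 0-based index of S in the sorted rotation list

Answer: ehaafcadjafbaifijjej$
20

Derivation:
All 21 rotations (rotation i = S[i:]+S[:i]):
  rot[0] = jjjdcafejiifhaaabfae$
  rot[1] = jjdcafejiifhaaabfae$j
  rot[2] = jdcafejiifhaaabfae$jj
  rot[3] = dcafejiifhaaabfae$jjj
  rot[4] = cafejiifhaaabfae$jjjd
  rot[5] = afejiifhaaabfae$jjjdc
  rot[6] = fejiifhaaabfae$jjjdca
  rot[7] = ejiifhaaabfae$jjjdcaf
  rot[8] = jiifhaaabfae$jjjdcafe
  rot[9] = iifhaaabfae$jjjdcafej
  rot[10] = ifhaaabfae$jjjdcafeji
  rot[11] = fhaaabfae$jjjdcafejii
  rot[12] = haaabfae$jjjdcafejiif
  rot[13] = aaabfae$jjjdcafejiifh
  rot[14] = aabfae$jjjdcafejiifha
  rot[15] = abfae$jjjdcafejiifhaa
  rot[16] = bfae$jjjdcafejiifhaaa
  rot[17] = fae$jjjdcafejiifhaaab
  rot[18] = ae$jjjdcafejiifhaaabf
  rot[19] = e$jjjdcafejiifhaaabfa
  rot[20] = $jjjdcafejiifhaaabfae
Sorted (with $ < everything):
  sorted[0] = $jjjdcafejiifhaaabfae  (last char: 'e')
  sorted[1] = aaabfae$jjjdcafejiifh  (last char: 'h')
  sorted[2] = aabfae$jjjdcafejiifha  (last char: 'a')
  sorted[3] = abfae$jjjdcafejiifhaa  (last char: 'a')
  sorted[4] = ae$jjjdcafejiifhaaabf  (last char: 'f')
  sorted[5] = afejiifhaaabfae$jjjdc  (last char: 'c')
  sorted[6] = bfae$jjjdcafejiifhaaa  (last char: 'a')
  sorted[7] = cafejiifhaaabfae$jjjd  (last char: 'd')
  sorted[8] = dcafejiifhaaabfae$jjj  (last char: 'j')
  sorted[9] = e$jjjdcafejiifhaaabfa  (last char: 'a')
  sorted[10] = ejiifhaaabfae$jjjdcaf  (last char: 'f')
  sorted[11] = fae$jjjdcafejiifhaaab  (last char: 'b')
  sorted[12] = fejiifhaaabfae$jjjdca  (last char: 'a')
  sorted[13] = fhaaabfae$jjjdcafejii  (last char: 'i')
  sorted[14] = haaabfae$jjjdcafejiif  (last char: 'f')
  sorted[15] = ifhaaabfae$jjjdcafeji  (last char: 'i')
  sorted[16] = iifhaaabfae$jjjdcafej  (last char: 'j')
  sorted[17] = jdcafejiifhaaabfae$jj  (last char: 'j')
  sorted[18] = jiifhaaabfae$jjjdcafe  (last char: 'e')
  sorted[19] = jjdcafejiifhaaabfae$j  (last char: 'j')
  sorted[20] = jjjdcafejiifhaaabfae$  (last char: '$')
Last column: ehaafcadjafbaifijjej$
Original string S is at sorted index 20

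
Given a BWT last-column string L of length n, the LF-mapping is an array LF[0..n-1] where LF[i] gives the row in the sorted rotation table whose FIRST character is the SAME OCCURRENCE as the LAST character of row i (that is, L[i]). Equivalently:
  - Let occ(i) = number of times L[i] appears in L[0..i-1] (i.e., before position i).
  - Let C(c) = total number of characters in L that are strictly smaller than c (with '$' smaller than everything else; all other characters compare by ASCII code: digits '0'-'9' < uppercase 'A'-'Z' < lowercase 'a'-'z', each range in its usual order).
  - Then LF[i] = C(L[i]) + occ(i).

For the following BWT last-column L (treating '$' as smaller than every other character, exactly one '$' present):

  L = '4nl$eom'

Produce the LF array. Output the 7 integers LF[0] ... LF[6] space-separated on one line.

Answer: 1 5 3 0 2 6 4

Derivation:
Char counts: '$':1, '4':1, 'e':1, 'l':1, 'm':1, 'n':1, 'o':1
C (first-col start): C('$')=0, C('4')=1, C('e')=2, C('l')=3, C('m')=4, C('n')=5, C('o')=6
L[0]='4': occ=0, LF[0]=C('4')+0=1+0=1
L[1]='n': occ=0, LF[1]=C('n')+0=5+0=5
L[2]='l': occ=0, LF[2]=C('l')+0=3+0=3
L[3]='$': occ=0, LF[3]=C('$')+0=0+0=0
L[4]='e': occ=0, LF[4]=C('e')+0=2+0=2
L[5]='o': occ=0, LF[5]=C('o')+0=6+0=6
L[6]='m': occ=0, LF[6]=C('m')+0=4+0=4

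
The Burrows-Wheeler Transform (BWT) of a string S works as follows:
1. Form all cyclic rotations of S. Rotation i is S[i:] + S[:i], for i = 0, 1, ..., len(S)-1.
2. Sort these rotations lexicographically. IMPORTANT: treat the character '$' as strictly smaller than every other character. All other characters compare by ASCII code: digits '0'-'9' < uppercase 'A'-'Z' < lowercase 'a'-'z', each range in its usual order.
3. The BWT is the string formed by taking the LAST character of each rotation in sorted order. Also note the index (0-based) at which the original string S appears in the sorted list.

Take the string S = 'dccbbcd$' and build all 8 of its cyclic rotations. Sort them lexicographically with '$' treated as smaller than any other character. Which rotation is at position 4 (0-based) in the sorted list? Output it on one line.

All 8 rotations (rotation i = S[i:]+S[:i]):
  rot[0] = dccbbcd$
  rot[1] = ccbbcd$d
  rot[2] = cbbcd$dc
  rot[3] = bbcd$dcc
  rot[4] = bcd$dccb
  rot[5] = cd$dccbb
  rot[6] = d$dccbbc
  rot[7] = $dccbbcd
Sorted (with $ < everything):
  sorted[0] = $dccbbcd
  sorted[1] = bbcd$dcc
  sorted[2] = bcd$dccb
  sorted[3] = cbbcd$dc
  sorted[4] = ccbbcd$d
  sorted[5] = cd$dccbb
  sorted[6] = d$dccbbc
  sorted[7] = dccbbcd$
sorted[4] = ccbbcd$d

Answer: ccbbcd$d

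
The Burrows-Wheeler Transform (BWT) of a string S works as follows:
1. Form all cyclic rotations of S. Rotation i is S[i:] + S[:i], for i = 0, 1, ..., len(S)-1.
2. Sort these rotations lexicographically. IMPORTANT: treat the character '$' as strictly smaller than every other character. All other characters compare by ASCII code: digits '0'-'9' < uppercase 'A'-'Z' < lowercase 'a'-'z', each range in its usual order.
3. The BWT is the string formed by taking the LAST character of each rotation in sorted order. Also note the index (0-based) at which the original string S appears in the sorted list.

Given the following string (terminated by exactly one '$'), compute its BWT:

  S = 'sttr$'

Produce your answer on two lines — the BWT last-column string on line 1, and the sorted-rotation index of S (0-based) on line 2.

Answer: rt$ts
2

Derivation:
All 5 rotations (rotation i = S[i:]+S[:i]):
  rot[0] = sttr$
  rot[1] = ttr$s
  rot[2] = tr$st
  rot[3] = r$stt
  rot[4] = $sttr
Sorted (with $ < everything):
  sorted[0] = $sttr  (last char: 'r')
  sorted[1] = r$stt  (last char: 't')
  sorted[2] = sttr$  (last char: '$')
  sorted[3] = tr$st  (last char: 't')
  sorted[4] = ttr$s  (last char: 's')
Last column: rt$ts
Original string S is at sorted index 2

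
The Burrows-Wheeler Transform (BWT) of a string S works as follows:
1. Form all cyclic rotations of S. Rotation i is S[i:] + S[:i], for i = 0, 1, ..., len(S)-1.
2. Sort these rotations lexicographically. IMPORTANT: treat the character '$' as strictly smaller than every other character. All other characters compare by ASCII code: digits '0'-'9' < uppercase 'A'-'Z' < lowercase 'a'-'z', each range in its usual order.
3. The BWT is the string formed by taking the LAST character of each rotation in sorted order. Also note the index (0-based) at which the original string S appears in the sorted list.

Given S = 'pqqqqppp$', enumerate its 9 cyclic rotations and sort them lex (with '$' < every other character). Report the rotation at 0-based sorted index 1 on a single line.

All 9 rotations (rotation i = S[i:]+S[:i]):
  rot[0] = pqqqqppp$
  rot[1] = qqqqppp$p
  rot[2] = qqqppp$pq
  rot[3] = qqppp$pqq
  rot[4] = qppp$pqqq
  rot[5] = ppp$pqqqq
  rot[6] = pp$pqqqqp
  rot[7] = p$pqqqqpp
  rot[8] = $pqqqqppp
Sorted (with $ < everything):
  sorted[0] = $pqqqqppp
  sorted[1] = p$pqqqqpp
  sorted[2] = pp$pqqqqp
  sorted[3] = ppp$pqqqq
  sorted[4] = pqqqqppp$
  sorted[5] = qppp$pqqq
  sorted[6] = qqppp$pqq
  sorted[7] = qqqppp$pq
  sorted[8] = qqqqppp$p
sorted[1] = p$pqqqqpp

Answer: p$pqqqqpp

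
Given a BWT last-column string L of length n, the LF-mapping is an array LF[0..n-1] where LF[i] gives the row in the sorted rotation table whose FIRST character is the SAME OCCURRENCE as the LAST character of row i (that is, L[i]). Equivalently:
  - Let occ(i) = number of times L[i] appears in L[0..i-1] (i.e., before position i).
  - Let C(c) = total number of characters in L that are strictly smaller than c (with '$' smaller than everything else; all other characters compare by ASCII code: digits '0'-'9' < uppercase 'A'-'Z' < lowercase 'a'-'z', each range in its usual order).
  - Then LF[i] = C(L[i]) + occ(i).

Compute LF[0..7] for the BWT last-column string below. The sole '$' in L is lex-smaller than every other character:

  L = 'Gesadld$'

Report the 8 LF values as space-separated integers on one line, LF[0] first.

Char counts: '$':1, 'G':1, 'a':1, 'd':2, 'e':1, 'l':1, 's':1
C (first-col start): C('$')=0, C('G')=1, C('a')=2, C('d')=3, C('e')=5, C('l')=6, C('s')=7
L[0]='G': occ=0, LF[0]=C('G')+0=1+0=1
L[1]='e': occ=0, LF[1]=C('e')+0=5+0=5
L[2]='s': occ=0, LF[2]=C('s')+0=7+0=7
L[3]='a': occ=0, LF[3]=C('a')+0=2+0=2
L[4]='d': occ=0, LF[4]=C('d')+0=3+0=3
L[5]='l': occ=0, LF[5]=C('l')+0=6+0=6
L[6]='d': occ=1, LF[6]=C('d')+1=3+1=4
L[7]='$': occ=0, LF[7]=C('$')+0=0+0=0

Answer: 1 5 7 2 3 6 4 0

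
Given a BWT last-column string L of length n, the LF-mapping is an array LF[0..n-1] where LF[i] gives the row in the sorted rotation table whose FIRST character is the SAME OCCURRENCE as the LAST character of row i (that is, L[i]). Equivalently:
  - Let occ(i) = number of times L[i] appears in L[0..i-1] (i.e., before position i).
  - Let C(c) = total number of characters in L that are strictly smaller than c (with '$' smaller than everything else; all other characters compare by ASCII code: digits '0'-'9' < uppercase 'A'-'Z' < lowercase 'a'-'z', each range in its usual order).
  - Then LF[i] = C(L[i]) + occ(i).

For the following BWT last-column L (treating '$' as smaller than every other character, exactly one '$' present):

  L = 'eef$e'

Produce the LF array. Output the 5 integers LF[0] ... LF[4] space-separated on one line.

Char counts: '$':1, 'e':3, 'f':1
C (first-col start): C('$')=0, C('e')=1, C('f')=4
L[0]='e': occ=0, LF[0]=C('e')+0=1+0=1
L[1]='e': occ=1, LF[1]=C('e')+1=1+1=2
L[2]='f': occ=0, LF[2]=C('f')+0=4+0=4
L[3]='$': occ=0, LF[3]=C('$')+0=0+0=0
L[4]='e': occ=2, LF[4]=C('e')+2=1+2=3

Answer: 1 2 4 0 3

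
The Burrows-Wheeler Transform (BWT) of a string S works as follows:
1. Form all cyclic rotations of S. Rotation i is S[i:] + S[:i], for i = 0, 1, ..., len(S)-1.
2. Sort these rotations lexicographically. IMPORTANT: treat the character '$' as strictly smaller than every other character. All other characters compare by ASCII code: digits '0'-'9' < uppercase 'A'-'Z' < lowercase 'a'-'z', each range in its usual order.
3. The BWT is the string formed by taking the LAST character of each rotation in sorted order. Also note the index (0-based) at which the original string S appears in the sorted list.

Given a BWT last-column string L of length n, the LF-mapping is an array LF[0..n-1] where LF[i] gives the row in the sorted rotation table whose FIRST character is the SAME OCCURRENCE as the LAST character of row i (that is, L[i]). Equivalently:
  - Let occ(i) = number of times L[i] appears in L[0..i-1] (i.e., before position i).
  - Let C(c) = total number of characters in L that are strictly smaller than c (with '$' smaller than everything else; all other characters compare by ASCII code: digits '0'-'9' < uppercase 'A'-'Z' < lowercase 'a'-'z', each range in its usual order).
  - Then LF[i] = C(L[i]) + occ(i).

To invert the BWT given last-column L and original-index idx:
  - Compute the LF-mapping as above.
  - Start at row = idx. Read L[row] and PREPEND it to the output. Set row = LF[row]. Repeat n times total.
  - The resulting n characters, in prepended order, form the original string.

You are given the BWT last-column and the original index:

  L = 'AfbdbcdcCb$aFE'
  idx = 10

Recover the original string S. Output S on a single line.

LF mapping: 1 13 6 11 7 9 12 10 2 8 0 5 4 3
Walk LF starting at row 10, prepending L[row]:
  step 1: row=10, L[10]='$', prepend. Next row=LF[10]=0
  step 2: row=0, L[0]='A', prepend. Next row=LF[0]=1
  step 3: row=1, L[1]='f', prepend. Next row=LF[1]=13
  step 4: row=13, L[13]='E', prepend. Next row=LF[13]=3
  step 5: row=3, L[3]='d', prepend. Next row=LF[3]=11
  step 6: row=11, L[11]='a', prepend. Next row=LF[11]=5
  step 7: row=5, L[5]='c', prepend. Next row=LF[5]=9
  step 8: row=9, L[9]='b', prepend. Next row=LF[9]=8
  step 9: row=8, L[8]='C', prepend. Next row=LF[8]=2
  step 10: row=2, L[2]='b', prepend. Next row=LF[2]=6
  step 11: row=6, L[6]='d', prepend. Next row=LF[6]=12
  step 12: row=12, L[12]='F', prepend. Next row=LF[12]=4
  step 13: row=4, L[4]='b', prepend. Next row=LF[4]=7
  step 14: row=7, L[7]='c', prepend. Next row=LF[7]=10
Reversed output: cbFdbCbcadEfA$

Answer: cbFdbCbcadEfA$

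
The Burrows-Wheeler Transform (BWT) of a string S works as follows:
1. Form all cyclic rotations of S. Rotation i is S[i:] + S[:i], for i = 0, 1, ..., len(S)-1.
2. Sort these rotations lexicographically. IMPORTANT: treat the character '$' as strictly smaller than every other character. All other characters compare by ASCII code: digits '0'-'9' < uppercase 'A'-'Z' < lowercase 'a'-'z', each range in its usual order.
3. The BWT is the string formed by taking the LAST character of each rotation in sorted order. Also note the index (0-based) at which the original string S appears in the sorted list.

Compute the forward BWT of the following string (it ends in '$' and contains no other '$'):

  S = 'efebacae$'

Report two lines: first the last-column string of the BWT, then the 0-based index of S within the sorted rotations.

Answer: ebceaaf$e
7

Derivation:
All 9 rotations (rotation i = S[i:]+S[:i]):
  rot[0] = efebacae$
  rot[1] = febacae$e
  rot[2] = ebacae$ef
  rot[3] = bacae$efe
  rot[4] = acae$efeb
  rot[5] = cae$efeba
  rot[6] = ae$efebac
  rot[7] = e$efebaca
  rot[8] = $efebacae
Sorted (with $ < everything):
  sorted[0] = $efebacae  (last char: 'e')
  sorted[1] = acae$efeb  (last char: 'b')
  sorted[2] = ae$efebac  (last char: 'c')
  sorted[3] = bacae$efe  (last char: 'e')
  sorted[4] = cae$efeba  (last char: 'a')
  sorted[5] = e$efebaca  (last char: 'a')
  sorted[6] = ebacae$ef  (last char: 'f')
  sorted[7] = efebacae$  (last char: '$')
  sorted[8] = febacae$e  (last char: 'e')
Last column: ebceaaf$e
Original string S is at sorted index 7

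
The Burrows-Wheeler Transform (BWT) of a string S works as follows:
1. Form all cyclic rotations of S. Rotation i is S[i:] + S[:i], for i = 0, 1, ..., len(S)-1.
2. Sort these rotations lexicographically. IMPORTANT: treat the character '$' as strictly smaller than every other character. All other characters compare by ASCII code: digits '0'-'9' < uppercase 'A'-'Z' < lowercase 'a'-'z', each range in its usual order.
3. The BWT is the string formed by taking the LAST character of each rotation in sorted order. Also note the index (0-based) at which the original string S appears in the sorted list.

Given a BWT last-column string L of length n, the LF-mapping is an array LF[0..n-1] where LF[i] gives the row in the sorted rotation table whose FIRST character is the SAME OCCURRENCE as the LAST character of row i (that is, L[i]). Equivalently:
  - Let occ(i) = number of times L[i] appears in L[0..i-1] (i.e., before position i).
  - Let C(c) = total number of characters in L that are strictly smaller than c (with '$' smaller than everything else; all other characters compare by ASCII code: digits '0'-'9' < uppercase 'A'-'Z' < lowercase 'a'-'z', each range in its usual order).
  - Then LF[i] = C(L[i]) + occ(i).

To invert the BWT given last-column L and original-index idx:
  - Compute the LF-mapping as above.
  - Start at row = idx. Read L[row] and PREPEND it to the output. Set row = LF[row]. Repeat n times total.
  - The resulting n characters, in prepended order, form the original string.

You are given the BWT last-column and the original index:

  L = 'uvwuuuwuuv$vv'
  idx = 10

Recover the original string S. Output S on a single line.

Answer: vwuvvwuuuuvu$

Derivation:
LF mapping: 1 7 11 2 3 4 12 5 6 8 0 9 10
Walk LF starting at row 10, prepending L[row]:
  step 1: row=10, L[10]='$', prepend. Next row=LF[10]=0
  step 2: row=0, L[0]='u', prepend. Next row=LF[0]=1
  step 3: row=1, L[1]='v', prepend. Next row=LF[1]=7
  step 4: row=7, L[7]='u', prepend. Next row=LF[7]=5
  step 5: row=5, L[5]='u', prepend. Next row=LF[5]=4
  step 6: row=4, L[4]='u', prepend. Next row=LF[4]=3
  step 7: row=3, L[3]='u', prepend. Next row=LF[3]=2
  step 8: row=2, L[2]='w', prepend. Next row=LF[2]=11
  step 9: row=11, L[11]='v', prepend. Next row=LF[11]=9
  step 10: row=9, L[9]='v', prepend. Next row=LF[9]=8
  step 11: row=8, L[8]='u', prepend. Next row=LF[8]=6
  step 12: row=6, L[6]='w', prepend. Next row=LF[6]=12
  step 13: row=12, L[12]='v', prepend. Next row=LF[12]=10
Reversed output: vwuvvwuuuuvu$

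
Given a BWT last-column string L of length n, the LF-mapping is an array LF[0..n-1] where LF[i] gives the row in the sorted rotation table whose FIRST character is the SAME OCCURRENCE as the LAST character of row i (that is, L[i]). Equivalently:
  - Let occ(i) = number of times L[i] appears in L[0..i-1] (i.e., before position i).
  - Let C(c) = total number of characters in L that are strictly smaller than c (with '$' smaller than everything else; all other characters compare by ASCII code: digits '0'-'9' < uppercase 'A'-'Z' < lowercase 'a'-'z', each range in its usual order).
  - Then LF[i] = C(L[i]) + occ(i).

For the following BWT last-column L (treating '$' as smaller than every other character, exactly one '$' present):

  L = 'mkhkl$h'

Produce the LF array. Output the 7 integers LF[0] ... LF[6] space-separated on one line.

Char counts: '$':1, 'h':2, 'k':2, 'l':1, 'm':1
C (first-col start): C('$')=0, C('h')=1, C('k')=3, C('l')=5, C('m')=6
L[0]='m': occ=0, LF[0]=C('m')+0=6+0=6
L[1]='k': occ=0, LF[1]=C('k')+0=3+0=3
L[2]='h': occ=0, LF[2]=C('h')+0=1+0=1
L[3]='k': occ=1, LF[3]=C('k')+1=3+1=4
L[4]='l': occ=0, LF[4]=C('l')+0=5+0=5
L[5]='$': occ=0, LF[5]=C('$')+0=0+0=0
L[6]='h': occ=1, LF[6]=C('h')+1=1+1=2

Answer: 6 3 1 4 5 0 2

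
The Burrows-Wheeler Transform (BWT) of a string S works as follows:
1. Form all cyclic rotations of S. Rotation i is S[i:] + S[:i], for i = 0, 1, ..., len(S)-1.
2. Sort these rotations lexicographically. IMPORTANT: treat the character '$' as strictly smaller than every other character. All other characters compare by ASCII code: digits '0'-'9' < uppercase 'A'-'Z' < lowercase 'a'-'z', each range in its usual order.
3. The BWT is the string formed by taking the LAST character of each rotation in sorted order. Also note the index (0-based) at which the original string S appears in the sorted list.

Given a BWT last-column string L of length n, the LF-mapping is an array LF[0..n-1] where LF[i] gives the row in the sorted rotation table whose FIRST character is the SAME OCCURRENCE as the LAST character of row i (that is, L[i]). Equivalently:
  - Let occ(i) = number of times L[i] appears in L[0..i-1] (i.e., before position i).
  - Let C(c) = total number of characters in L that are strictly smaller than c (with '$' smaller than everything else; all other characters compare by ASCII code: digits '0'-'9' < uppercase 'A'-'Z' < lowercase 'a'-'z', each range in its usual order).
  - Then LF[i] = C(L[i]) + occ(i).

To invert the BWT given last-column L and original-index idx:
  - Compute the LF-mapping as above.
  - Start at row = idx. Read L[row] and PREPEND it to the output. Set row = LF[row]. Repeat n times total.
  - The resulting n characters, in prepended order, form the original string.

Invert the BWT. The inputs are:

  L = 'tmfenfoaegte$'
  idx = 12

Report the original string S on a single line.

LF mapping: 11 8 5 2 9 6 10 1 3 7 12 4 0
Walk LF starting at row 12, prepending L[row]:
  step 1: row=12, L[12]='$', prepend. Next row=LF[12]=0
  step 2: row=0, L[0]='t', prepend. Next row=LF[0]=11
  step 3: row=11, L[11]='e', prepend. Next row=LF[11]=4
  step 4: row=4, L[4]='n', prepend. Next row=LF[4]=9
  step 5: row=9, L[9]='g', prepend. Next row=LF[9]=7
  step 6: row=7, L[7]='a', prepend. Next row=LF[7]=1
  step 7: row=1, L[1]='m', prepend. Next row=LF[1]=8
  step 8: row=8, L[8]='e', prepend. Next row=LF[8]=3
  step 9: row=3, L[3]='e', prepend. Next row=LF[3]=2
  step 10: row=2, L[2]='f', prepend. Next row=LF[2]=5
  step 11: row=5, L[5]='f', prepend. Next row=LF[5]=6
  step 12: row=6, L[6]='o', prepend. Next row=LF[6]=10
  step 13: row=10, L[10]='t', prepend. Next row=LF[10]=12
Reversed output: toffeemagnet$

Answer: toffeemagnet$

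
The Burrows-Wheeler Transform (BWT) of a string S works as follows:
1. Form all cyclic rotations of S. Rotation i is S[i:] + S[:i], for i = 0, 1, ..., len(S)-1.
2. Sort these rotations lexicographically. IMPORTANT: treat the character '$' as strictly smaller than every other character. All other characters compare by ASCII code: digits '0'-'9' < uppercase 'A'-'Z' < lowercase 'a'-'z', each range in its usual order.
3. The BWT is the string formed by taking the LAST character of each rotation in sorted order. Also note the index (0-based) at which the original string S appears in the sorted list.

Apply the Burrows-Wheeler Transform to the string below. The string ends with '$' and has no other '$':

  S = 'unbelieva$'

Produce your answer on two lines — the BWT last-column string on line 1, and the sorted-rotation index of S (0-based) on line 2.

All 10 rotations (rotation i = S[i:]+S[:i]):
  rot[0] = unbelieva$
  rot[1] = nbelieva$u
  rot[2] = believa$un
  rot[3] = elieva$unb
  rot[4] = lieva$unbe
  rot[5] = ieva$unbel
  rot[6] = eva$unbeli
  rot[7] = va$unbelie
  rot[8] = a$unbeliev
  rot[9] = $unbelieva
Sorted (with $ < everything):
  sorted[0] = $unbelieva  (last char: 'a')
  sorted[1] = a$unbeliev  (last char: 'v')
  sorted[2] = believa$un  (last char: 'n')
  sorted[3] = elieva$unb  (last char: 'b')
  sorted[4] = eva$unbeli  (last char: 'i')
  sorted[5] = ieva$unbel  (last char: 'l')
  sorted[6] = lieva$unbe  (last char: 'e')
  sorted[7] = nbelieva$u  (last char: 'u')
  sorted[8] = unbelieva$  (last char: '$')
  sorted[9] = va$unbelie  (last char: 'e')
Last column: avnbileu$e
Original string S is at sorted index 8

Answer: avnbileu$e
8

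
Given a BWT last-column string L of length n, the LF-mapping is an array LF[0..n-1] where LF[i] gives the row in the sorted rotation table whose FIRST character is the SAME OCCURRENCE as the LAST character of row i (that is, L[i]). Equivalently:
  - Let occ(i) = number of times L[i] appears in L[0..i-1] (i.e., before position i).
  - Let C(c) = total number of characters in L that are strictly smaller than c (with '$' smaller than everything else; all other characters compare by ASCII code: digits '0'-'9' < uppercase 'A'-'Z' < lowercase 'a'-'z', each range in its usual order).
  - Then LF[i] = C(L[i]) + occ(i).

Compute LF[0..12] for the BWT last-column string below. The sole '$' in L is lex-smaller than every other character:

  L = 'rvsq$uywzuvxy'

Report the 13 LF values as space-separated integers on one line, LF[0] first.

Answer: 2 6 3 1 0 4 10 8 12 5 7 9 11

Derivation:
Char counts: '$':1, 'q':1, 'r':1, 's':1, 'u':2, 'v':2, 'w':1, 'x':1, 'y':2, 'z':1
C (first-col start): C('$')=0, C('q')=1, C('r')=2, C('s')=3, C('u')=4, C('v')=6, C('w')=8, C('x')=9, C('y')=10, C('z')=12
L[0]='r': occ=0, LF[0]=C('r')+0=2+0=2
L[1]='v': occ=0, LF[1]=C('v')+0=6+0=6
L[2]='s': occ=0, LF[2]=C('s')+0=3+0=3
L[3]='q': occ=0, LF[3]=C('q')+0=1+0=1
L[4]='$': occ=0, LF[4]=C('$')+0=0+0=0
L[5]='u': occ=0, LF[5]=C('u')+0=4+0=4
L[6]='y': occ=0, LF[6]=C('y')+0=10+0=10
L[7]='w': occ=0, LF[7]=C('w')+0=8+0=8
L[8]='z': occ=0, LF[8]=C('z')+0=12+0=12
L[9]='u': occ=1, LF[9]=C('u')+1=4+1=5
L[10]='v': occ=1, LF[10]=C('v')+1=6+1=7
L[11]='x': occ=0, LF[11]=C('x')+0=9+0=9
L[12]='y': occ=1, LF[12]=C('y')+1=10+1=11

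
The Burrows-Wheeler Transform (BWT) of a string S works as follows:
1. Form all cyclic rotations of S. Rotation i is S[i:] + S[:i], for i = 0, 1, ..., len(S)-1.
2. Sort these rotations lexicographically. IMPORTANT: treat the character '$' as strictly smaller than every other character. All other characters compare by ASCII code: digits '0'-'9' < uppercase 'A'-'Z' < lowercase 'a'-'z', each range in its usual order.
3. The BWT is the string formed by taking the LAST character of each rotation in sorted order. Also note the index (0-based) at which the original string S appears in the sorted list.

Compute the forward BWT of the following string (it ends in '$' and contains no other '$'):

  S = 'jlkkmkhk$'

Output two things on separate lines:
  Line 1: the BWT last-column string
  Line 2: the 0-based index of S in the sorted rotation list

All 9 rotations (rotation i = S[i:]+S[:i]):
  rot[0] = jlkkmkhk$
  rot[1] = lkkmkhk$j
  rot[2] = kkmkhk$jl
  rot[3] = kmkhk$jlk
  rot[4] = mkhk$jlkk
  rot[5] = khk$jlkkm
  rot[6] = hk$jlkkmk
  rot[7] = k$jlkkmkh
  rot[8] = $jlkkmkhk
Sorted (with $ < everything):
  sorted[0] = $jlkkmkhk  (last char: 'k')
  sorted[1] = hk$jlkkmk  (last char: 'k')
  sorted[2] = jlkkmkhk$  (last char: '$')
  sorted[3] = k$jlkkmkh  (last char: 'h')
  sorted[4] = khk$jlkkm  (last char: 'm')
  sorted[5] = kkmkhk$jl  (last char: 'l')
  sorted[6] = kmkhk$jlk  (last char: 'k')
  sorted[7] = lkkmkhk$j  (last char: 'j')
  sorted[8] = mkhk$jlkk  (last char: 'k')
Last column: kk$hmlkjk
Original string S is at sorted index 2

Answer: kk$hmlkjk
2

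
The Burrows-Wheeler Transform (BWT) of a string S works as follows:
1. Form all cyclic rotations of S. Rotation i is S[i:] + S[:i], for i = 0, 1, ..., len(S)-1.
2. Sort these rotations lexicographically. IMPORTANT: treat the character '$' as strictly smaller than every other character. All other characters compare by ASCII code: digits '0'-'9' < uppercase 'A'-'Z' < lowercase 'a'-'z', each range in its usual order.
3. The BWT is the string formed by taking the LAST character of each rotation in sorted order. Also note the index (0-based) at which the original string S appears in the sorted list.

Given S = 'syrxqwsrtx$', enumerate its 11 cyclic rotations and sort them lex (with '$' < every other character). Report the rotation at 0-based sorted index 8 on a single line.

All 11 rotations (rotation i = S[i:]+S[:i]):
  rot[0] = syrxqwsrtx$
  rot[1] = yrxqwsrtx$s
  rot[2] = rxqwsrtx$sy
  rot[3] = xqwsrtx$syr
  rot[4] = qwsrtx$syrx
  rot[5] = wsrtx$syrxq
  rot[6] = srtx$syrxqw
  rot[7] = rtx$syrxqws
  rot[8] = tx$syrxqwsr
  rot[9] = x$syrxqwsrt
  rot[10] = $syrxqwsrtx
Sorted (with $ < everything):
  sorted[0] = $syrxqwsrtx
  sorted[1] = qwsrtx$syrx
  sorted[2] = rtx$syrxqws
  sorted[3] = rxqwsrtx$sy
  sorted[4] = srtx$syrxqw
  sorted[5] = syrxqwsrtx$
  sorted[6] = tx$syrxqwsr
  sorted[7] = wsrtx$syrxq
  sorted[8] = x$syrxqwsrt
  sorted[9] = xqwsrtx$syr
  sorted[10] = yrxqwsrtx$s
sorted[8] = x$syrxqwsrt

Answer: x$syrxqwsrt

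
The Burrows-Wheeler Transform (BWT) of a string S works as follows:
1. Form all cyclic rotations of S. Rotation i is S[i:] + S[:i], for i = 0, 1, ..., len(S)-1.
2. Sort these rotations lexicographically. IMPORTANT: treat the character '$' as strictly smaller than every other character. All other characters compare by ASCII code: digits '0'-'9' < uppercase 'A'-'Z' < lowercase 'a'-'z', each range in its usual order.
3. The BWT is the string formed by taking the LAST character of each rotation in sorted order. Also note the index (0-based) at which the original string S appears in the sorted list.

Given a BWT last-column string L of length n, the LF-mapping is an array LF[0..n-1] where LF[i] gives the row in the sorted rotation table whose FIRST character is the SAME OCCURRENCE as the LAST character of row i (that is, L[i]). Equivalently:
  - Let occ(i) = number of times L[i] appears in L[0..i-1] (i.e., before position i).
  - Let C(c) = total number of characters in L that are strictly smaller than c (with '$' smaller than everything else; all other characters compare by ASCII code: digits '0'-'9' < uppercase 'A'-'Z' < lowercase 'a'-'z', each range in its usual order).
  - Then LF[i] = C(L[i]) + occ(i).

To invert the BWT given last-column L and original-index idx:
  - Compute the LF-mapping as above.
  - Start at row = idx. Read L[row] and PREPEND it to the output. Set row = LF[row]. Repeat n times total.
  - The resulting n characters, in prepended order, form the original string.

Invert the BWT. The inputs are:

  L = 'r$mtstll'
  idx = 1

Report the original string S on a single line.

Answer: ltmltsr$

Derivation:
LF mapping: 4 0 3 6 5 7 1 2
Walk LF starting at row 1, prepending L[row]:
  step 1: row=1, L[1]='$', prepend. Next row=LF[1]=0
  step 2: row=0, L[0]='r', prepend. Next row=LF[0]=4
  step 3: row=4, L[4]='s', prepend. Next row=LF[4]=5
  step 4: row=5, L[5]='t', prepend. Next row=LF[5]=7
  step 5: row=7, L[7]='l', prepend. Next row=LF[7]=2
  step 6: row=2, L[2]='m', prepend. Next row=LF[2]=3
  step 7: row=3, L[3]='t', prepend. Next row=LF[3]=6
  step 8: row=6, L[6]='l', prepend. Next row=LF[6]=1
Reversed output: ltmltsr$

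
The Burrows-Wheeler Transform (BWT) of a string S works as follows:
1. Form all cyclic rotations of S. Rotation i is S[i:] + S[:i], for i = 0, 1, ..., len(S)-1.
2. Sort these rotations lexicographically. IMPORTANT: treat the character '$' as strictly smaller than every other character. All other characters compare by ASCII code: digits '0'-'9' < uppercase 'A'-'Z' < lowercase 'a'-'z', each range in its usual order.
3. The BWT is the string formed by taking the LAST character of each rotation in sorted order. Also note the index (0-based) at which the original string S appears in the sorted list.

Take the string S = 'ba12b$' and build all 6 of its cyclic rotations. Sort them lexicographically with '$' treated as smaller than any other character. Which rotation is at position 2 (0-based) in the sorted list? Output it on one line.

Answer: 2b$ba1

Derivation:
All 6 rotations (rotation i = S[i:]+S[:i]):
  rot[0] = ba12b$
  rot[1] = a12b$b
  rot[2] = 12b$ba
  rot[3] = 2b$ba1
  rot[4] = b$ba12
  rot[5] = $ba12b
Sorted (with $ < everything):
  sorted[0] = $ba12b
  sorted[1] = 12b$ba
  sorted[2] = 2b$ba1
  sorted[3] = a12b$b
  sorted[4] = b$ba12
  sorted[5] = ba12b$
sorted[2] = 2b$ba1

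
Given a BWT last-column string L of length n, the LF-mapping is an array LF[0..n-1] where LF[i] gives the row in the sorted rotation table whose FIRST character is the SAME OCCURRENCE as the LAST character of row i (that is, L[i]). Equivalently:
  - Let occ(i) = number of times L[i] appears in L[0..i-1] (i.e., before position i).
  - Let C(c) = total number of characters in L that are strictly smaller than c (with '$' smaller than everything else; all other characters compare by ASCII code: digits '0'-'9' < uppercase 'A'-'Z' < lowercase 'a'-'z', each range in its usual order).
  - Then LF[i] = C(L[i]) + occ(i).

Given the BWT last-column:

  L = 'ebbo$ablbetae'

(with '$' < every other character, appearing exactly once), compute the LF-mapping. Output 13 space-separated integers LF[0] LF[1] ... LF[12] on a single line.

Char counts: '$':1, 'a':2, 'b':4, 'e':3, 'l':1, 'o':1, 't':1
C (first-col start): C('$')=0, C('a')=1, C('b')=3, C('e')=7, C('l')=10, C('o')=11, C('t')=12
L[0]='e': occ=0, LF[0]=C('e')+0=7+0=7
L[1]='b': occ=0, LF[1]=C('b')+0=3+0=3
L[2]='b': occ=1, LF[2]=C('b')+1=3+1=4
L[3]='o': occ=0, LF[3]=C('o')+0=11+0=11
L[4]='$': occ=0, LF[4]=C('$')+0=0+0=0
L[5]='a': occ=0, LF[5]=C('a')+0=1+0=1
L[6]='b': occ=2, LF[6]=C('b')+2=3+2=5
L[7]='l': occ=0, LF[7]=C('l')+0=10+0=10
L[8]='b': occ=3, LF[8]=C('b')+3=3+3=6
L[9]='e': occ=1, LF[9]=C('e')+1=7+1=8
L[10]='t': occ=0, LF[10]=C('t')+0=12+0=12
L[11]='a': occ=1, LF[11]=C('a')+1=1+1=2
L[12]='e': occ=2, LF[12]=C('e')+2=7+2=9

Answer: 7 3 4 11 0 1 5 10 6 8 12 2 9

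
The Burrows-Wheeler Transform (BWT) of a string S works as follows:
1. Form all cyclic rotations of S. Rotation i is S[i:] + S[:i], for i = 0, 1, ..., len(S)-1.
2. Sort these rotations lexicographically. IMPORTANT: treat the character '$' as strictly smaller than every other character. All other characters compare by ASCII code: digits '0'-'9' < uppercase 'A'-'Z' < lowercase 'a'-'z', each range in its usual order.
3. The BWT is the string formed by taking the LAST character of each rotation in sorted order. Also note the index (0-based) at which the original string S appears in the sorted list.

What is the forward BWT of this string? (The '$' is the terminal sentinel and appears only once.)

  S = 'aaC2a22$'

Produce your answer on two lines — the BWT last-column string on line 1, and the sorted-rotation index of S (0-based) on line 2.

All 8 rotations (rotation i = S[i:]+S[:i]):
  rot[0] = aaC2a22$
  rot[1] = aC2a22$a
  rot[2] = C2a22$aa
  rot[3] = 2a22$aaC
  rot[4] = a22$aaC2
  rot[5] = 22$aaC2a
  rot[6] = 2$aaC2a2
  rot[7] = $aaC2a22
Sorted (with $ < everything):
  sorted[0] = $aaC2a22  (last char: '2')
  sorted[1] = 2$aaC2a2  (last char: '2')
  sorted[2] = 22$aaC2a  (last char: 'a')
  sorted[3] = 2a22$aaC  (last char: 'C')
  sorted[4] = C2a22$aa  (last char: 'a')
  sorted[5] = a22$aaC2  (last char: '2')
  sorted[6] = aC2a22$a  (last char: 'a')
  sorted[7] = aaC2a22$  (last char: '$')
Last column: 22aCa2a$
Original string S is at sorted index 7

Answer: 22aCa2a$
7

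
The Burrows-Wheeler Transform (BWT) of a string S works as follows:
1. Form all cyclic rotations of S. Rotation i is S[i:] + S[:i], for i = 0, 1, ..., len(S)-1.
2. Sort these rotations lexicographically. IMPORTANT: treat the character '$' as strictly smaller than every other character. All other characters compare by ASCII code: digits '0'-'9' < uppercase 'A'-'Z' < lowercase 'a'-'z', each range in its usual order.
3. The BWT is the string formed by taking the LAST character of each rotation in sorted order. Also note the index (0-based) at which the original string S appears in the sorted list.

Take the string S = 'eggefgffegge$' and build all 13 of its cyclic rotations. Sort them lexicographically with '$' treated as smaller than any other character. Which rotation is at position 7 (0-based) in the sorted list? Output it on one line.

Answer: fgffegge$egge

Derivation:
All 13 rotations (rotation i = S[i:]+S[:i]):
  rot[0] = eggefgffegge$
  rot[1] = ggefgffegge$e
  rot[2] = gefgffegge$eg
  rot[3] = efgffegge$egg
  rot[4] = fgffegge$egge
  rot[5] = gffegge$eggef
  rot[6] = ffegge$eggefg
  rot[7] = fegge$eggefgf
  rot[8] = egge$eggefgff
  rot[9] = gge$eggefgffe
  rot[10] = ge$eggefgffeg
  rot[11] = e$eggefgffegg
  rot[12] = $eggefgffegge
Sorted (with $ < everything):
  sorted[0] = $eggefgffegge
  sorted[1] = e$eggefgffegg
  sorted[2] = efgffegge$egg
  sorted[3] = egge$eggefgff
  sorted[4] = eggefgffegge$
  sorted[5] = fegge$eggefgf
  sorted[6] = ffegge$eggefg
  sorted[7] = fgffegge$egge
  sorted[8] = ge$eggefgffeg
  sorted[9] = gefgffegge$eg
  sorted[10] = gffegge$eggef
  sorted[11] = gge$eggefgffe
  sorted[12] = ggefgffegge$e
sorted[7] = fgffegge$egge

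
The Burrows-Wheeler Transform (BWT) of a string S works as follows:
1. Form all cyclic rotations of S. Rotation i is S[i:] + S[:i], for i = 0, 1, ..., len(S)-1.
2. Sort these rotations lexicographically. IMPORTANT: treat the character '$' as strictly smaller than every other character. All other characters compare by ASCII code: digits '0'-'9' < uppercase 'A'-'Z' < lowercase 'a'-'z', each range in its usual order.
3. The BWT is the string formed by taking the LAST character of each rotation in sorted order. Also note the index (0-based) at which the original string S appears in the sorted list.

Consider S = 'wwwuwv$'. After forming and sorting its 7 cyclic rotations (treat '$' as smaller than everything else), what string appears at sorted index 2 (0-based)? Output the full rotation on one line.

Answer: v$wwwuw

Derivation:
All 7 rotations (rotation i = S[i:]+S[:i]):
  rot[0] = wwwuwv$
  rot[1] = wwuwv$w
  rot[2] = wuwv$ww
  rot[3] = uwv$www
  rot[4] = wv$wwwu
  rot[5] = v$wwwuw
  rot[6] = $wwwuwv
Sorted (with $ < everything):
  sorted[0] = $wwwuwv
  sorted[1] = uwv$www
  sorted[2] = v$wwwuw
  sorted[3] = wuwv$ww
  sorted[4] = wv$wwwu
  sorted[5] = wwuwv$w
  sorted[6] = wwwuwv$
sorted[2] = v$wwwuw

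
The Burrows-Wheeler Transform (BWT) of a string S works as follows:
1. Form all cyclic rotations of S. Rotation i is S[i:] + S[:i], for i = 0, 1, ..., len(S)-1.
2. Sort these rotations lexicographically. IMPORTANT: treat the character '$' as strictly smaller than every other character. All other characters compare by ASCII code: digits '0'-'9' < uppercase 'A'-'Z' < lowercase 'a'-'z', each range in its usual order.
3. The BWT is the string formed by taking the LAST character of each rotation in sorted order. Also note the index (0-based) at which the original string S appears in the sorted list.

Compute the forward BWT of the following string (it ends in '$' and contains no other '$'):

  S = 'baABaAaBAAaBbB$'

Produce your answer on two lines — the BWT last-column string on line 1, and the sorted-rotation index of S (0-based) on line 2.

All 15 rotations (rotation i = S[i:]+S[:i]):
  rot[0] = baABaAaBAAaBbB$
  rot[1] = aABaAaBAAaBbB$b
  rot[2] = ABaAaBAAaBbB$ba
  rot[3] = BaAaBAAaBbB$baA
  rot[4] = aAaBAAaBbB$baAB
  rot[5] = AaBAAaBbB$baABa
  rot[6] = aBAAaBbB$baABaA
  rot[7] = BAAaBbB$baABaAa
  rot[8] = AAaBbB$baABaAaB
  rot[9] = AaBbB$baABaAaBA
  rot[10] = aBbB$baABaAaBAA
  rot[11] = BbB$baABaAaBAAa
  rot[12] = bB$baABaAaBAAaB
  rot[13] = B$baABaAaBAAaBb
  rot[14] = $baABaAaBAAaBbB
Sorted (with $ < everything):
  sorted[0] = $baABaAaBAAaBbB  (last char: 'B')
  sorted[1] = AAaBbB$baABaAaB  (last char: 'B')
  sorted[2] = ABaAaBAAaBbB$ba  (last char: 'a')
  sorted[3] = AaBAAaBbB$baABa  (last char: 'a')
  sorted[4] = AaBbB$baABaAaBA  (last char: 'A')
  sorted[5] = B$baABaAaBAAaBb  (last char: 'b')
  sorted[6] = BAAaBbB$baABaAa  (last char: 'a')
  sorted[7] = BaAaBAAaBbB$baA  (last char: 'A')
  sorted[8] = BbB$baABaAaBAAa  (last char: 'a')
  sorted[9] = aABaAaBAAaBbB$b  (last char: 'b')
  sorted[10] = aAaBAAaBbB$baAB  (last char: 'B')
  sorted[11] = aBAAaBbB$baABaA  (last char: 'A')
  sorted[12] = aBbB$baABaAaBAA  (last char: 'A')
  sorted[13] = bB$baABaAaBAAaB  (last char: 'B')
  sorted[14] = baABaAaBAAaBbB$  (last char: '$')
Last column: BBaaAbaAabBAAB$
Original string S is at sorted index 14

Answer: BBaaAbaAabBAAB$
14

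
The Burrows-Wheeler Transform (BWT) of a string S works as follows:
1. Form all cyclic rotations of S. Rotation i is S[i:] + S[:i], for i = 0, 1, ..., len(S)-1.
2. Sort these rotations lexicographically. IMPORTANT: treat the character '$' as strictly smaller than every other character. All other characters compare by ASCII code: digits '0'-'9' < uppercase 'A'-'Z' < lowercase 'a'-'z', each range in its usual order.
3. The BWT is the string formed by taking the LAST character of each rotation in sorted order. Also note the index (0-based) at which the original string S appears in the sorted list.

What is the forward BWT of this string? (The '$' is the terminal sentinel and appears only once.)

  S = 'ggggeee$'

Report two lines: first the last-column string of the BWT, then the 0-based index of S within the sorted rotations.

Answer: eeegggg$
7

Derivation:
All 8 rotations (rotation i = S[i:]+S[:i]):
  rot[0] = ggggeee$
  rot[1] = gggeee$g
  rot[2] = ggeee$gg
  rot[3] = geee$ggg
  rot[4] = eee$gggg
  rot[5] = ee$gggge
  rot[6] = e$ggggee
  rot[7] = $ggggeee
Sorted (with $ < everything):
  sorted[0] = $ggggeee  (last char: 'e')
  sorted[1] = e$ggggee  (last char: 'e')
  sorted[2] = ee$gggge  (last char: 'e')
  sorted[3] = eee$gggg  (last char: 'g')
  sorted[4] = geee$ggg  (last char: 'g')
  sorted[5] = ggeee$gg  (last char: 'g')
  sorted[6] = gggeee$g  (last char: 'g')
  sorted[7] = ggggeee$  (last char: '$')
Last column: eeegggg$
Original string S is at sorted index 7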